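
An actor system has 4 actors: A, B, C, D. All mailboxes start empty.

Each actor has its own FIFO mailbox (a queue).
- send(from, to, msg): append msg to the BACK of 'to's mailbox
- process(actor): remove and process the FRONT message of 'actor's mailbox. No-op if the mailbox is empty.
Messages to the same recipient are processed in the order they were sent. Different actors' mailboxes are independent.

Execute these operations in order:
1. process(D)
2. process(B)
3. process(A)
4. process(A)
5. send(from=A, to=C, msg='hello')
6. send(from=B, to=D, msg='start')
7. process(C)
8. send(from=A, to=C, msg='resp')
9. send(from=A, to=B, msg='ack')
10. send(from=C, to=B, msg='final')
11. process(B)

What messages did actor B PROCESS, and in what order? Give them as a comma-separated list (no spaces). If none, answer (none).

After 1 (process(D)): A:[] B:[] C:[] D:[]
After 2 (process(B)): A:[] B:[] C:[] D:[]
After 3 (process(A)): A:[] B:[] C:[] D:[]
After 4 (process(A)): A:[] B:[] C:[] D:[]
After 5 (send(from=A, to=C, msg='hello')): A:[] B:[] C:[hello] D:[]
After 6 (send(from=B, to=D, msg='start')): A:[] B:[] C:[hello] D:[start]
After 7 (process(C)): A:[] B:[] C:[] D:[start]
After 8 (send(from=A, to=C, msg='resp')): A:[] B:[] C:[resp] D:[start]
After 9 (send(from=A, to=B, msg='ack')): A:[] B:[ack] C:[resp] D:[start]
After 10 (send(from=C, to=B, msg='final')): A:[] B:[ack,final] C:[resp] D:[start]
After 11 (process(B)): A:[] B:[final] C:[resp] D:[start]

Answer: ack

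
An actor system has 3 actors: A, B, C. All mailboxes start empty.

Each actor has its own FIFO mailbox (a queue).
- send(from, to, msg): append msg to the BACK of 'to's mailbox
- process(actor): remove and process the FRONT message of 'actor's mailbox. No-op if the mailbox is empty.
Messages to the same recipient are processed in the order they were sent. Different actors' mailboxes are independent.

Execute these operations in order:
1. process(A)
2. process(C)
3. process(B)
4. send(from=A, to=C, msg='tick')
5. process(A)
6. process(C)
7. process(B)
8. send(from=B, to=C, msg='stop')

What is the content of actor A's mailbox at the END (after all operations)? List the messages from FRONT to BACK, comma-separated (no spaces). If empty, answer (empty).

After 1 (process(A)): A:[] B:[] C:[]
After 2 (process(C)): A:[] B:[] C:[]
After 3 (process(B)): A:[] B:[] C:[]
After 4 (send(from=A, to=C, msg='tick')): A:[] B:[] C:[tick]
After 5 (process(A)): A:[] B:[] C:[tick]
After 6 (process(C)): A:[] B:[] C:[]
After 7 (process(B)): A:[] B:[] C:[]
After 8 (send(from=B, to=C, msg='stop')): A:[] B:[] C:[stop]

Answer: (empty)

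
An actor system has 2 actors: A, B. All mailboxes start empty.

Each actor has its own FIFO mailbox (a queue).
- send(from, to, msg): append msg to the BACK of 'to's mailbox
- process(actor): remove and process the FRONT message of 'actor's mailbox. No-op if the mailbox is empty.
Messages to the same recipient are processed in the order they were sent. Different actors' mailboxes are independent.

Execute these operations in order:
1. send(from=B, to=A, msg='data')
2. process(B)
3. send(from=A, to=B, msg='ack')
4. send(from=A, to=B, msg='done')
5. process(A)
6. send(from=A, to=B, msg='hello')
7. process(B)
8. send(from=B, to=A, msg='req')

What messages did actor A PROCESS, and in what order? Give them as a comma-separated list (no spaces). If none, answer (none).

Answer: data

Derivation:
After 1 (send(from=B, to=A, msg='data')): A:[data] B:[]
After 2 (process(B)): A:[data] B:[]
After 3 (send(from=A, to=B, msg='ack')): A:[data] B:[ack]
After 4 (send(from=A, to=B, msg='done')): A:[data] B:[ack,done]
After 5 (process(A)): A:[] B:[ack,done]
After 6 (send(from=A, to=B, msg='hello')): A:[] B:[ack,done,hello]
After 7 (process(B)): A:[] B:[done,hello]
After 8 (send(from=B, to=A, msg='req')): A:[req] B:[done,hello]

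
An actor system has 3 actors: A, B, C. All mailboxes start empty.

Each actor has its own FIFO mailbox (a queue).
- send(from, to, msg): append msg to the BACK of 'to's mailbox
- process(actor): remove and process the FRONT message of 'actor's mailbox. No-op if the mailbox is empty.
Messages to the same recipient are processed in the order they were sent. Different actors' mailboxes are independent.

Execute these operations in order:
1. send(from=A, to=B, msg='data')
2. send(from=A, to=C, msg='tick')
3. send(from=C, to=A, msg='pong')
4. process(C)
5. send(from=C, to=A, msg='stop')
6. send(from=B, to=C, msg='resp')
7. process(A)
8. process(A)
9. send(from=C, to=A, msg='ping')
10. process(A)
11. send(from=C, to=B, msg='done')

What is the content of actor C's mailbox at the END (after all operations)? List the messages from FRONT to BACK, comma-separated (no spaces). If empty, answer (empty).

Answer: resp

Derivation:
After 1 (send(from=A, to=B, msg='data')): A:[] B:[data] C:[]
After 2 (send(from=A, to=C, msg='tick')): A:[] B:[data] C:[tick]
After 3 (send(from=C, to=A, msg='pong')): A:[pong] B:[data] C:[tick]
After 4 (process(C)): A:[pong] B:[data] C:[]
After 5 (send(from=C, to=A, msg='stop')): A:[pong,stop] B:[data] C:[]
After 6 (send(from=B, to=C, msg='resp')): A:[pong,stop] B:[data] C:[resp]
After 7 (process(A)): A:[stop] B:[data] C:[resp]
After 8 (process(A)): A:[] B:[data] C:[resp]
After 9 (send(from=C, to=A, msg='ping')): A:[ping] B:[data] C:[resp]
After 10 (process(A)): A:[] B:[data] C:[resp]
After 11 (send(from=C, to=B, msg='done')): A:[] B:[data,done] C:[resp]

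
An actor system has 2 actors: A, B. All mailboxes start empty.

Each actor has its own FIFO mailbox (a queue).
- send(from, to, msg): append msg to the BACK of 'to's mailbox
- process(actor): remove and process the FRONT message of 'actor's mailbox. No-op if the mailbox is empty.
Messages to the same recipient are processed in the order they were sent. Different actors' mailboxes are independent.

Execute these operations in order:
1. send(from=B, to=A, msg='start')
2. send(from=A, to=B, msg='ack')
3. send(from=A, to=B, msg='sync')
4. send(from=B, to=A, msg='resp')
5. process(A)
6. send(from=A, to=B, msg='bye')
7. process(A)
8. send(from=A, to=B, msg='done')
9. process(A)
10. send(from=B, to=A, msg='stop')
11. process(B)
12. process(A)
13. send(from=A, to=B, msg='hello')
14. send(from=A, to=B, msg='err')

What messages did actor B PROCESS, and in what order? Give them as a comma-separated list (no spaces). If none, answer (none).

After 1 (send(from=B, to=A, msg='start')): A:[start] B:[]
After 2 (send(from=A, to=B, msg='ack')): A:[start] B:[ack]
After 3 (send(from=A, to=B, msg='sync')): A:[start] B:[ack,sync]
After 4 (send(from=B, to=A, msg='resp')): A:[start,resp] B:[ack,sync]
After 5 (process(A)): A:[resp] B:[ack,sync]
After 6 (send(from=A, to=B, msg='bye')): A:[resp] B:[ack,sync,bye]
After 7 (process(A)): A:[] B:[ack,sync,bye]
After 8 (send(from=A, to=B, msg='done')): A:[] B:[ack,sync,bye,done]
After 9 (process(A)): A:[] B:[ack,sync,bye,done]
After 10 (send(from=B, to=A, msg='stop')): A:[stop] B:[ack,sync,bye,done]
After 11 (process(B)): A:[stop] B:[sync,bye,done]
After 12 (process(A)): A:[] B:[sync,bye,done]
After 13 (send(from=A, to=B, msg='hello')): A:[] B:[sync,bye,done,hello]
After 14 (send(from=A, to=B, msg='err')): A:[] B:[sync,bye,done,hello,err]

Answer: ack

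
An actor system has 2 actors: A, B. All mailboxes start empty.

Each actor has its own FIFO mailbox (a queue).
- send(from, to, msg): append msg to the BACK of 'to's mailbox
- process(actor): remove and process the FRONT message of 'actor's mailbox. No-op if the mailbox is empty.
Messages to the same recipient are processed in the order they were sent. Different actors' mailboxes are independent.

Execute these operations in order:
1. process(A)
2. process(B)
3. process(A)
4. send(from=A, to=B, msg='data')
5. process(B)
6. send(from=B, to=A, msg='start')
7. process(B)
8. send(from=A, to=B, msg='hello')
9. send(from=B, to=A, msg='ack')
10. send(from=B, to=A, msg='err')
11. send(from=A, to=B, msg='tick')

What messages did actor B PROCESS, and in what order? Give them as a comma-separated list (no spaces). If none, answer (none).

Answer: data

Derivation:
After 1 (process(A)): A:[] B:[]
After 2 (process(B)): A:[] B:[]
After 3 (process(A)): A:[] B:[]
After 4 (send(from=A, to=B, msg='data')): A:[] B:[data]
After 5 (process(B)): A:[] B:[]
After 6 (send(from=B, to=A, msg='start')): A:[start] B:[]
After 7 (process(B)): A:[start] B:[]
After 8 (send(from=A, to=B, msg='hello')): A:[start] B:[hello]
After 9 (send(from=B, to=A, msg='ack')): A:[start,ack] B:[hello]
After 10 (send(from=B, to=A, msg='err')): A:[start,ack,err] B:[hello]
After 11 (send(from=A, to=B, msg='tick')): A:[start,ack,err] B:[hello,tick]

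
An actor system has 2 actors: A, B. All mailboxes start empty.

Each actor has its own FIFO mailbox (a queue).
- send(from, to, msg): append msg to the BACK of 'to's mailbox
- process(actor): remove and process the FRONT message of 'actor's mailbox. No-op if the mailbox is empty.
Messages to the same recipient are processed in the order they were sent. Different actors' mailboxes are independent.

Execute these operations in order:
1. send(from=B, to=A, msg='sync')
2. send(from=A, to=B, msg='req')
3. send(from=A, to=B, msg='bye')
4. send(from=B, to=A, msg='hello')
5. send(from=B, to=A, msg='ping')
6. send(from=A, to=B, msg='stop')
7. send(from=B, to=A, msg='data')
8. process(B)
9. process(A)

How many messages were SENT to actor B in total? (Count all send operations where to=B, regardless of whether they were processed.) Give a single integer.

Answer: 3

Derivation:
After 1 (send(from=B, to=A, msg='sync')): A:[sync] B:[]
After 2 (send(from=A, to=B, msg='req')): A:[sync] B:[req]
After 3 (send(from=A, to=B, msg='bye')): A:[sync] B:[req,bye]
After 4 (send(from=B, to=A, msg='hello')): A:[sync,hello] B:[req,bye]
After 5 (send(from=B, to=A, msg='ping')): A:[sync,hello,ping] B:[req,bye]
After 6 (send(from=A, to=B, msg='stop')): A:[sync,hello,ping] B:[req,bye,stop]
After 7 (send(from=B, to=A, msg='data')): A:[sync,hello,ping,data] B:[req,bye,stop]
After 8 (process(B)): A:[sync,hello,ping,data] B:[bye,stop]
After 9 (process(A)): A:[hello,ping,data] B:[bye,stop]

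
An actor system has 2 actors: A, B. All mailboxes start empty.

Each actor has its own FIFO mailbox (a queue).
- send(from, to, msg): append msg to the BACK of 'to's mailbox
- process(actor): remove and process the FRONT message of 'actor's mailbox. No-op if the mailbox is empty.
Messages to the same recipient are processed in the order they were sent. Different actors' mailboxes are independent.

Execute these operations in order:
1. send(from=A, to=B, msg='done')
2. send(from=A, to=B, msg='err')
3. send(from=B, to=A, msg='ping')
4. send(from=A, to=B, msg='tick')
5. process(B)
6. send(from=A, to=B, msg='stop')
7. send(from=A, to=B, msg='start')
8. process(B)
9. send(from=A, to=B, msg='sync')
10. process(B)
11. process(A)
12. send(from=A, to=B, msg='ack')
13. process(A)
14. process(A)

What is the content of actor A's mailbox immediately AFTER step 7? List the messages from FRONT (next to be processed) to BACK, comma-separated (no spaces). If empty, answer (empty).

After 1 (send(from=A, to=B, msg='done')): A:[] B:[done]
After 2 (send(from=A, to=B, msg='err')): A:[] B:[done,err]
After 3 (send(from=B, to=A, msg='ping')): A:[ping] B:[done,err]
After 4 (send(from=A, to=B, msg='tick')): A:[ping] B:[done,err,tick]
After 5 (process(B)): A:[ping] B:[err,tick]
After 6 (send(from=A, to=B, msg='stop')): A:[ping] B:[err,tick,stop]
After 7 (send(from=A, to=B, msg='start')): A:[ping] B:[err,tick,stop,start]

ping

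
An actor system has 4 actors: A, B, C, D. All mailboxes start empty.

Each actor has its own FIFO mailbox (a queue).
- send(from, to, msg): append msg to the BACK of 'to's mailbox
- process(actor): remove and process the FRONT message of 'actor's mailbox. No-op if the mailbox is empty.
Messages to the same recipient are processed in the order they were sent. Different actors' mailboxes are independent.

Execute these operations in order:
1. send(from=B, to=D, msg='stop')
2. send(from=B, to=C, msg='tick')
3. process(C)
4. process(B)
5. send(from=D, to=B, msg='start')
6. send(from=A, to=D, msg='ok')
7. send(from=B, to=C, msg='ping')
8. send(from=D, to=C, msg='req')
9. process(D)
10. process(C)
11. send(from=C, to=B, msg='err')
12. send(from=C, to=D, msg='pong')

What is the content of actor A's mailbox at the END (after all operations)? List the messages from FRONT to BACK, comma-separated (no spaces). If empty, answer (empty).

After 1 (send(from=B, to=D, msg='stop')): A:[] B:[] C:[] D:[stop]
After 2 (send(from=B, to=C, msg='tick')): A:[] B:[] C:[tick] D:[stop]
After 3 (process(C)): A:[] B:[] C:[] D:[stop]
After 4 (process(B)): A:[] B:[] C:[] D:[stop]
After 5 (send(from=D, to=B, msg='start')): A:[] B:[start] C:[] D:[stop]
After 6 (send(from=A, to=D, msg='ok')): A:[] B:[start] C:[] D:[stop,ok]
After 7 (send(from=B, to=C, msg='ping')): A:[] B:[start] C:[ping] D:[stop,ok]
After 8 (send(from=D, to=C, msg='req')): A:[] B:[start] C:[ping,req] D:[stop,ok]
After 9 (process(D)): A:[] B:[start] C:[ping,req] D:[ok]
After 10 (process(C)): A:[] B:[start] C:[req] D:[ok]
After 11 (send(from=C, to=B, msg='err')): A:[] B:[start,err] C:[req] D:[ok]
After 12 (send(from=C, to=D, msg='pong')): A:[] B:[start,err] C:[req] D:[ok,pong]

Answer: (empty)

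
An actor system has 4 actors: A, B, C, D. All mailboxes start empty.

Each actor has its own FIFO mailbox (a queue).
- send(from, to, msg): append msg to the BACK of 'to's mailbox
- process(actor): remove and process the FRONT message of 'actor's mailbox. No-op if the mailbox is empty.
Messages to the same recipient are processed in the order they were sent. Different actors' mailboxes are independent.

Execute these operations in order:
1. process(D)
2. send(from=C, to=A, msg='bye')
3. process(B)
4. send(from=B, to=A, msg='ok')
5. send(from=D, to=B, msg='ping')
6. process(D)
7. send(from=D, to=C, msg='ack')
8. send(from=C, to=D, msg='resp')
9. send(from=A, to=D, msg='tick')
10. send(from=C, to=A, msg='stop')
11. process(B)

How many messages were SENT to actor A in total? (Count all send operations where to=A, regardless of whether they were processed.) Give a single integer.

After 1 (process(D)): A:[] B:[] C:[] D:[]
After 2 (send(from=C, to=A, msg='bye')): A:[bye] B:[] C:[] D:[]
After 3 (process(B)): A:[bye] B:[] C:[] D:[]
After 4 (send(from=B, to=A, msg='ok')): A:[bye,ok] B:[] C:[] D:[]
After 5 (send(from=D, to=B, msg='ping')): A:[bye,ok] B:[ping] C:[] D:[]
After 6 (process(D)): A:[bye,ok] B:[ping] C:[] D:[]
After 7 (send(from=D, to=C, msg='ack')): A:[bye,ok] B:[ping] C:[ack] D:[]
After 8 (send(from=C, to=D, msg='resp')): A:[bye,ok] B:[ping] C:[ack] D:[resp]
After 9 (send(from=A, to=D, msg='tick')): A:[bye,ok] B:[ping] C:[ack] D:[resp,tick]
After 10 (send(from=C, to=A, msg='stop')): A:[bye,ok,stop] B:[ping] C:[ack] D:[resp,tick]
After 11 (process(B)): A:[bye,ok,stop] B:[] C:[ack] D:[resp,tick]

Answer: 3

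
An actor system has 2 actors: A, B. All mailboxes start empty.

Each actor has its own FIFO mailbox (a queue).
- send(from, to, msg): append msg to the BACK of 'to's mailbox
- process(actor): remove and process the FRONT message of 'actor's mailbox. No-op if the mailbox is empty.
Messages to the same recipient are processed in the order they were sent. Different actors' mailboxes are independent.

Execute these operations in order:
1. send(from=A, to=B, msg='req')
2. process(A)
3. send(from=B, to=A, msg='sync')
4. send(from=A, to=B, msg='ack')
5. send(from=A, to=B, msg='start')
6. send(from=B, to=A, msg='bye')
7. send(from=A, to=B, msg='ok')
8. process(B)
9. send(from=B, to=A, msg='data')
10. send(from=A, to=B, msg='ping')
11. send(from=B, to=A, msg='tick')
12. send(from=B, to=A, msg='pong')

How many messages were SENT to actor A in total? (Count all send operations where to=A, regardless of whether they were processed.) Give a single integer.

After 1 (send(from=A, to=B, msg='req')): A:[] B:[req]
After 2 (process(A)): A:[] B:[req]
After 3 (send(from=B, to=A, msg='sync')): A:[sync] B:[req]
After 4 (send(from=A, to=B, msg='ack')): A:[sync] B:[req,ack]
After 5 (send(from=A, to=B, msg='start')): A:[sync] B:[req,ack,start]
After 6 (send(from=B, to=A, msg='bye')): A:[sync,bye] B:[req,ack,start]
After 7 (send(from=A, to=B, msg='ok')): A:[sync,bye] B:[req,ack,start,ok]
After 8 (process(B)): A:[sync,bye] B:[ack,start,ok]
After 9 (send(from=B, to=A, msg='data')): A:[sync,bye,data] B:[ack,start,ok]
After 10 (send(from=A, to=B, msg='ping')): A:[sync,bye,data] B:[ack,start,ok,ping]
After 11 (send(from=B, to=A, msg='tick')): A:[sync,bye,data,tick] B:[ack,start,ok,ping]
After 12 (send(from=B, to=A, msg='pong')): A:[sync,bye,data,tick,pong] B:[ack,start,ok,ping]

Answer: 5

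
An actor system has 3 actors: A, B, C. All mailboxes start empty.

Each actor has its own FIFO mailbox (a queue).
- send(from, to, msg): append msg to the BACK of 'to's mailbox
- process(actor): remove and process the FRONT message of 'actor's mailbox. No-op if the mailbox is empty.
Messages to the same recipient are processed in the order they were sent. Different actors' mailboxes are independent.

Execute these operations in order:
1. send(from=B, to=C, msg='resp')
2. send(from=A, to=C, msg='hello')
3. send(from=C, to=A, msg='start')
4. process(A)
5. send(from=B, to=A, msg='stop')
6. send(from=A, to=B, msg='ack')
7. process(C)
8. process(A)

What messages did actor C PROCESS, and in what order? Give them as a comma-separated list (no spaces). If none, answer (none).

After 1 (send(from=B, to=C, msg='resp')): A:[] B:[] C:[resp]
After 2 (send(from=A, to=C, msg='hello')): A:[] B:[] C:[resp,hello]
After 3 (send(from=C, to=A, msg='start')): A:[start] B:[] C:[resp,hello]
After 4 (process(A)): A:[] B:[] C:[resp,hello]
After 5 (send(from=B, to=A, msg='stop')): A:[stop] B:[] C:[resp,hello]
After 6 (send(from=A, to=B, msg='ack')): A:[stop] B:[ack] C:[resp,hello]
After 7 (process(C)): A:[stop] B:[ack] C:[hello]
After 8 (process(A)): A:[] B:[ack] C:[hello]

Answer: resp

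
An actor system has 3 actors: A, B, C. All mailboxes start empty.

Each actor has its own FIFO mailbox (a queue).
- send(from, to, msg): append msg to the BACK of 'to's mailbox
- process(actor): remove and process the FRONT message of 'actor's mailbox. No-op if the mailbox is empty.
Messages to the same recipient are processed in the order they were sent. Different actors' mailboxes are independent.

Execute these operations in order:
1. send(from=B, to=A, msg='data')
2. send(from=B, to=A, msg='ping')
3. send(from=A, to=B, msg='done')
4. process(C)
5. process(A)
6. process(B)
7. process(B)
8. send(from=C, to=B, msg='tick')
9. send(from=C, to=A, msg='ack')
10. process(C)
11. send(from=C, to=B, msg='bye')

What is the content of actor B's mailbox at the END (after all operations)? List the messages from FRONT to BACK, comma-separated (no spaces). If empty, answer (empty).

After 1 (send(from=B, to=A, msg='data')): A:[data] B:[] C:[]
After 2 (send(from=B, to=A, msg='ping')): A:[data,ping] B:[] C:[]
After 3 (send(from=A, to=B, msg='done')): A:[data,ping] B:[done] C:[]
After 4 (process(C)): A:[data,ping] B:[done] C:[]
After 5 (process(A)): A:[ping] B:[done] C:[]
After 6 (process(B)): A:[ping] B:[] C:[]
After 7 (process(B)): A:[ping] B:[] C:[]
After 8 (send(from=C, to=B, msg='tick')): A:[ping] B:[tick] C:[]
After 9 (send(from=C, to=A, msg='ack')): A:[ping,ack] B:[tick] C:[]
After 10 (process(C)): A:[ping,ack] B:[tick] C:[]
After 11 (send(from=C, to=B, msg='bye')): A:[ping,ack] B:[tick,bye] C:[]

Answer: tick,bye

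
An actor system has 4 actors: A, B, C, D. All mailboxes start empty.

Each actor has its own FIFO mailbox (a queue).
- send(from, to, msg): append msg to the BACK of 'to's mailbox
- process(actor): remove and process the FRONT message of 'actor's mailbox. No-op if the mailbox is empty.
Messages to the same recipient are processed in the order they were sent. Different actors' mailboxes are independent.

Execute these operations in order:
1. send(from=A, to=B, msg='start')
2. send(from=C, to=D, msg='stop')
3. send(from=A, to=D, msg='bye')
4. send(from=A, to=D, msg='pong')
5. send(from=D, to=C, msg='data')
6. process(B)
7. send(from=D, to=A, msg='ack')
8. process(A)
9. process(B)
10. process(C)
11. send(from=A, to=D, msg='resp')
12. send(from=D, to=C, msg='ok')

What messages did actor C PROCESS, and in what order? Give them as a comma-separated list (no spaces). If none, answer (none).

Answer: data

Derivation:
After 1 (send(from=A, to=B, msg='start')): A:[] B:[start] C:[] D:[]
After 2 (send(from=C, to=D, msg='stop')): A:[] B:[start] C:[] D:[stop]
After 3 (send(from=A, to=D, msg='bye')): A:[] B:[start] C:[] D:[stop,bye]
After 4 (send(from=A, to=D, msg='pong')): A:[] B:[start] C:[] D:[stop,bye,pong]
After 5 (send(from=D, to=C, msg='data')): A:[] B:[start] C:[data] D:[stop,bye,pong]
After 6 (process(B)): A:[] B:[] C:[data] D:[stop,bye,pong]
After 7 (send(from=D, to=A, msg='ack')): A:[ack] B:[] C:[data] D:[stop,bye,pong]
After 8 (process(A)): A:[] B:[] C:[data] D:[stop,bye,pong]
After 9 (process(B)): A:[] B:[] C:[data] D:[stop,bye,pong]
After 10 (process(C)): A:[] B:[] C:[] D:[stop,bye,pong]
After 11 (send(from=A, to=D, msg='resp')): A:[] B:[] C:[] D:[stop,bye,pong,resp]
After 12 (send(from=D, to=C, msg='ok')): A:[] B:[] C:[ok] D:[stop,bye,pong,resp]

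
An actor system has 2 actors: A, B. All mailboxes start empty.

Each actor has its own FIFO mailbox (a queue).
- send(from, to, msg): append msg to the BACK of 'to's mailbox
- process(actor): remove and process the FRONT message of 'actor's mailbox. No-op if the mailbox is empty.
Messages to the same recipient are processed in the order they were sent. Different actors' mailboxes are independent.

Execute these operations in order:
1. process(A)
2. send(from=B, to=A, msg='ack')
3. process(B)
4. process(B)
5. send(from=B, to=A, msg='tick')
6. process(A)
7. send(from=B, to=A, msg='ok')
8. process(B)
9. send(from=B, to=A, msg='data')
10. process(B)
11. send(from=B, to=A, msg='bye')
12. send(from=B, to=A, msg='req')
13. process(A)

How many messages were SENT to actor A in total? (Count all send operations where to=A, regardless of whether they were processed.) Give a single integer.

After 1 (process(A)): A:[] B:[]
After 2 (send(from=B, to=A, msg='ack')): A:[ack] B:[]
After 3 (process(B)): A:[ack] B:[]
After 4 (process(B)): A:[ack] B:[]
After 5 (send(from=B, to=A, msg='tick')): A:[ack,tick] B:[]
After 6 (process(A)): A:[tick] B:[]
After 7 (send(from=B, to=A, msg='ok')): A:[tick,ok] B:[]
After 8 (process(B)): A:[tick,ok] B:[]
After 9 (send(from=B, to=A, msg='data')): A:[tick,ok,data] B:[]
After 10 (process(B)): A:[tick,ok,data] B:[]
After 11 (send(from=B, to=A, msg='bye')): A:[tick,ok,data,bye] B:[]
After 12 (send(from=B, to=A, msg='req')): A:[tick,ok,data,bye,req] B:[]
After 13 (process(A)): A:[ok,data,bye,req] B:[]

Answer: 6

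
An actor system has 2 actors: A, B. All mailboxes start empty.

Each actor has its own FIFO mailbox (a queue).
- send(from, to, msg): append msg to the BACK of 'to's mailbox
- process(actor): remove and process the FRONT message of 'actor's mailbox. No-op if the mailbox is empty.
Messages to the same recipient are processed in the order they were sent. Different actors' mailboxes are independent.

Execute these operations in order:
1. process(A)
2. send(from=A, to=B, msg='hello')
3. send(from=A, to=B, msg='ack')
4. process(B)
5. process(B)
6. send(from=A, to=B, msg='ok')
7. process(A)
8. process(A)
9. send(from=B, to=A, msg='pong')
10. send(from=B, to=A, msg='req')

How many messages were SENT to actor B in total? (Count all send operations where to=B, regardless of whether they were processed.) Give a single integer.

Answer: 3

Derivation:
After 1 (process(A)): A:[] B:[]
After 2 (send(from=A, to=B, msg='hello')): A:[] B:[hello]
After 3 (send(from=A, to=B, msg='ack')): A:[] B:[hello,ack]
After 4 (process(B)): A:[] B:[ack]
After 5 (process(B)): A:[] B:[]
After 6 (send(from=A, to=B, msg='ok')): A:[] B:[ok]
After 7 (process(A)): A:[] B:[ok]
After 8 (process(A)): A:[] B:[ok]
After 9 (send(from=B, to=A, msg='pong')): A:[pong] B:[ok]
After 10 (send(from=B, to=A, msg='req')): A:[pong,req] B:[ok]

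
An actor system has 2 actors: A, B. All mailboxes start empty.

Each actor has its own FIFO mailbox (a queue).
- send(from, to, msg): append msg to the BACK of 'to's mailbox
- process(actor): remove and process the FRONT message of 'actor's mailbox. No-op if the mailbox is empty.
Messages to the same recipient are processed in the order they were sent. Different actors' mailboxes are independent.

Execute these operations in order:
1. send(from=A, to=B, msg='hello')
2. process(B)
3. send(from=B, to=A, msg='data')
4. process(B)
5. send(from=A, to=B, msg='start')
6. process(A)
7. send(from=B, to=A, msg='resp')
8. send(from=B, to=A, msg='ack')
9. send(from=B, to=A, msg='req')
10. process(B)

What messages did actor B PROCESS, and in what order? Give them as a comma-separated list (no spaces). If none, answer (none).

After 1 (send(from=A, to=B, msg='hello')): A:[] B:[hello]
After 2 (process(B)): A:[] B:[]
After 3 (send(from=B, to=A, msg='data')): A:[data] B:[]
After 4 (process(B)): A:[data] B:[]
After 5 (send(from=A, to=B, msg='start')): A:[data] B:[start]
After 6 (process(A)): A:[] B:[start]
After 7 (send(from=B, to=A, msg='resp')): A:[resp] B:[start]
After 8 (send(from=B, to=A, msg='ack')): A:[resp,ack] B:[start]
After 9 (send(from=B, to=A, msg='req')): A:[resp,ack,req] B:[start]
After 10 (process(B)): A:[resp,ack,req] B:[]

Answer: hello,start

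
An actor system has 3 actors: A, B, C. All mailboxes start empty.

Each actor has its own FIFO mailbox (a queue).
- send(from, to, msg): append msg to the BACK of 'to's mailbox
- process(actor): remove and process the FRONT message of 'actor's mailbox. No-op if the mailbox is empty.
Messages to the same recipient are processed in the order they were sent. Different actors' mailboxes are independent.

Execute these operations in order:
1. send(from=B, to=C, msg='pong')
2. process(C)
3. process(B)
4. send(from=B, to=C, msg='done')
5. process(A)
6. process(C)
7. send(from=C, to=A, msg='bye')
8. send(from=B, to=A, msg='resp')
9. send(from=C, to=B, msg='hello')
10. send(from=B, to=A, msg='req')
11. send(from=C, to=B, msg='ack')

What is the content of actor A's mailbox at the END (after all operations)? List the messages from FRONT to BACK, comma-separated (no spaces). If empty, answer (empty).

After 1 (send(from=B, to=C, msg='pong')): A:[] B:[] C:[pong]
After 2 (process(C)): A:[] B:[] C:[]
After 3 (process(B)): A:[] B:[] C:[]
After 4 (send(from=B, to=C, msg='done')): A:[] B:[] C:[done]
After 5 (process(A)): A:[] B:[] C:[done]
After 6 (process(C)): A:[] B:[] C:[]
After 7 (send(from=C, to=A, msg='bye')): A:[bye] B:[] C:[]
After 8 (send(from=B, to=A, msg='resp')): A:[bye,resp] B:[] C:[]
After 9 (send(from=C, to=B, msg='hello')): A:[bye,resp] B:[hello] C:[]
After 10 (send(from=B, to=A, msg='req')): A:[bye,resp,req] B:[hello] C:[]
After 11 (send(from=C, to=B, msg='ack')): A:[bye,resp,req] B:[hello,ack] C:[]

Answer: bye,resp,req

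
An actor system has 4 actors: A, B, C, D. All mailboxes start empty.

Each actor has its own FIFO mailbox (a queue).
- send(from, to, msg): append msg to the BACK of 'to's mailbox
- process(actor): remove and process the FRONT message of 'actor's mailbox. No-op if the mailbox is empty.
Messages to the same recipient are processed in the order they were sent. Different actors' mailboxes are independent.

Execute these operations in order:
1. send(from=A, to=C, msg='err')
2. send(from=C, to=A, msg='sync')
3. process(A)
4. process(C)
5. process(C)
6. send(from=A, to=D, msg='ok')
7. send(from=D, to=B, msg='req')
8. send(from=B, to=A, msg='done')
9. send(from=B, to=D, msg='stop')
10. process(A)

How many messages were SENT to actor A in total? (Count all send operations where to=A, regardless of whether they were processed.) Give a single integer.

Answer: 2

Derivation:
After 1 (send(from=A, to=C, msg='err')): A:[] B:[] C:[err] D:[]
After 2 (send(from=C, to=A, msg='sync')): A:[sync] B:[] C:[err] D:[]
After 3 (process(A)): A:[] B:[] C:[err] D:[]
After 4 (process(C)): A:[] B:[] C:[] D:[]
After 5 (process(C)): A:[] B:[] C:[] D:[]
After 6 (send(from=A, to=D, msg='ok')): A:[] B:[] C:[] D:[ok]
After 7 (send(from=D, to=B, msg='req')): A:[] B:[req] C:[] D:[ok]
After 8 (send(from=B, to=A, msg='done')): A:[done] B:[req] C:[] D:[ok]
After 9 (send(from=B, to=D, msg='stop')): A:[done] B:[req] C:[] D:[ok,stop]
After 10 (process(A)): A:[] B:[req] C:[] D:[ok,stop]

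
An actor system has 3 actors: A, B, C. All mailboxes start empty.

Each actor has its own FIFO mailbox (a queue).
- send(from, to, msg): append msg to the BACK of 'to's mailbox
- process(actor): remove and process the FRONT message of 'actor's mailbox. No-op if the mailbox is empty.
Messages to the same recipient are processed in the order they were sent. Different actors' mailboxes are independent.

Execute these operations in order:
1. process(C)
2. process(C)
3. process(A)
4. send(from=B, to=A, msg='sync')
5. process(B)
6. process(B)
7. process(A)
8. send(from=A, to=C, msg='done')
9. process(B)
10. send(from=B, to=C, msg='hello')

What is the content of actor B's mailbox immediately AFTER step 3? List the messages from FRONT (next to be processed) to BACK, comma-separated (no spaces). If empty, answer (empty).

After 1 (process(C)): A:[] B:[] C:[]
After 2 (process(C)): A:[] B:[] C:[]
After 3 (process(A)): A:[] B:[] C:[]

(empty)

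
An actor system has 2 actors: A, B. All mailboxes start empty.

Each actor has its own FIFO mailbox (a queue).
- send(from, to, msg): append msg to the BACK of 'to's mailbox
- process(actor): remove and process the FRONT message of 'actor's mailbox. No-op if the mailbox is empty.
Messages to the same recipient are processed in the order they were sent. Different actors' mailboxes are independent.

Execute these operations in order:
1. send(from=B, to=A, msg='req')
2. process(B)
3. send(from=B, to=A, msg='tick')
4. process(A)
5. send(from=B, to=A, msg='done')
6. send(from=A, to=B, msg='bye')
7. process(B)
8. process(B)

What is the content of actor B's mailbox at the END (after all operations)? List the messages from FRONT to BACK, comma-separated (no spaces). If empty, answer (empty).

After 1 (send(from=B, to=A, msg='req')): A:[req] B:[]
After 2 (process(B)): A:[req] B:[]
After 3 (send(from=B, to=A, msg='tick')): A:[req,tick] B:[]
After 4 (process(A)): A:[tick] B:[]
After 5 (send(from=B, to=A, msg='done')): A:[tick,done] B:[]
After 6 (send(from=A, to=B, msg='bye')): A:[tick,done] B:[bye]
After 7 (process(B)): A:[tick,done] B:[]
After 8 (process(B)): A:[tick,done] B:[]

Answer: (empty)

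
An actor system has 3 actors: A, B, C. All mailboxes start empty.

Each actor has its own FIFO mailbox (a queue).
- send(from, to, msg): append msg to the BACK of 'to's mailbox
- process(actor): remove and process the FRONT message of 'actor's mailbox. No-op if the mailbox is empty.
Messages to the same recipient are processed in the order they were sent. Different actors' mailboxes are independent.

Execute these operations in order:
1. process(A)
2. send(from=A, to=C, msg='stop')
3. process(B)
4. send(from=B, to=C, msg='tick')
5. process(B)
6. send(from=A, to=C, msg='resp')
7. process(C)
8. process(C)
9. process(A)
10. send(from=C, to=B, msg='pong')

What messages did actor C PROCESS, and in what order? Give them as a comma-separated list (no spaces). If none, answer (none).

Answer: stop,tick

Derivation:
After 1 (process(A)): A:[] B:[] C:[]
After 2 (send(from=A, to=C, msg='stop')): A:[] B:[] C:[stop]
After 3 (process(B)): A:[] B:[] C:[stop]
After 4 (send(from=B, to=C, msg='tick')): A:[] B:[] C:[stop,tick]
After 5 (process(B)): A:[] B:[] C:[stop,tick]
After 6 (send(from=A, to=C, msg='resp')): A:[] B:[] C:[stop,tick,resp]
After 7 (process(C)): A:[] B:[] C:[tick,resp]
After 8 (process(C)): A:[] B:[] C:[resp]
After 9 (process(A)): A:[] B:[] C:[resp]
After 10 (send(from=C, to=B, msg='pong')): A:[] B:[pong] C:[resp]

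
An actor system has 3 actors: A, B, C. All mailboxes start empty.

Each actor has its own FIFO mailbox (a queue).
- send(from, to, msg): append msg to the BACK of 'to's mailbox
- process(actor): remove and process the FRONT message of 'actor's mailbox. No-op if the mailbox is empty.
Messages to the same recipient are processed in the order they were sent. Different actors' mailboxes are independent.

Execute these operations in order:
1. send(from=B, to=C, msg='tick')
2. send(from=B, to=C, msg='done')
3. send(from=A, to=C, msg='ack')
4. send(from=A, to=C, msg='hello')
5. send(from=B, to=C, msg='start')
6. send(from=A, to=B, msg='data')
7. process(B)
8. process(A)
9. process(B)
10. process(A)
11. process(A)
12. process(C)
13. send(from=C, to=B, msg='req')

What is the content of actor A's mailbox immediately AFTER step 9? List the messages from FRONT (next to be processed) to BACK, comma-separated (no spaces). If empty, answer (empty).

After 1 (send(from=B, to=C, msg='tick')): A:[] B:[] C:[tick]
After 2 (send(from=B, to=C, msg='done')): A:[] B:[] C:[tick,done]
After 3 (send(from=A, to=C, msg='ack')): A:[] B:[] C:[tick,done,ack]
After 4 (send(from=A, to=C, msg='hello')): A:[] B:[] C:[tick,done,ack,hello]
After 5 (send(from=B, to=C, msg='start')): A:[] B:[] C:[tick,done,ack,hello,start]
After 6 (send(from=A, to=B, msg='data')): A:[] B:[data] C:[tick,done,ack,hello,start]
After 7 (process(B)): A:[] B:[] C:[tick,done,ack,hello,start]
After 8 (process(A)): A:[] B:[] C:[tick,done,ack,hello,start]
After 9 (process(B)): A:[] B:[] C:[tick,done,ack,hello,start]

(empty)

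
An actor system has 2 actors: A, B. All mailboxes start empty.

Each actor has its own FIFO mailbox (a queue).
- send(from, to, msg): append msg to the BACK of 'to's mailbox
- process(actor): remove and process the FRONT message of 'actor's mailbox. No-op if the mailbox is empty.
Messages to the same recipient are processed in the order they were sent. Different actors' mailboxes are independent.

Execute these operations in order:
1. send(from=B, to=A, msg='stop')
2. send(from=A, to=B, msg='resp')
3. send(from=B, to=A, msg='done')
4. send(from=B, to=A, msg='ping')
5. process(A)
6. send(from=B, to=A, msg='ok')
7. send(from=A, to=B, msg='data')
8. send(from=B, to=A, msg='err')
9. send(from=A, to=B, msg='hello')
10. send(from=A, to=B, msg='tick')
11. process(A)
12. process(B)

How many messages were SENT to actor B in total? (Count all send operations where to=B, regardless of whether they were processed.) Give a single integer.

Answer: 4

Derivation:
After 1 (send(from=B, to=A, msg='stop')): A:[stop] B:[]
After 2 (send(from=A, to=B, msg='resp')): A:[stop] B:[resp]
After 3 (send(from=B, to=A, msg='done')): A:[stop,done] B:[resp]
After 4 (send(from=B, to=A, msg='ping')): A:[stop,done,ping] B:[resp]
After 5 (process(A)): A:[done,ping] B:[resp]
After 6 (send(from=B, to=A, msg='ok')): A:[done,ping,ok] B:[resp]
After 7 (send(from=A, to=B, msg='data')): A:[done,ping,ok] B:[resp,data]
After 8 (send(from=B, to=A, msg='err')): A:[done,ping,ok,err] B:[resp,data]
After 9 (send(from=A, to=B, msg='hello')): A:[done,ping,ok,err] B:[resp,data,hello]
After 10 (send(from=A, to=B, msg='tick')): A:[done,ping,ok,err] B:[resp,data,hello,tick]
After 11 (process(A)): A:[ping,ok,err] B:[resp,data,hello,tick]
After 12 (process(B)): A:[ping,ok,err] B:[data,hello,tick]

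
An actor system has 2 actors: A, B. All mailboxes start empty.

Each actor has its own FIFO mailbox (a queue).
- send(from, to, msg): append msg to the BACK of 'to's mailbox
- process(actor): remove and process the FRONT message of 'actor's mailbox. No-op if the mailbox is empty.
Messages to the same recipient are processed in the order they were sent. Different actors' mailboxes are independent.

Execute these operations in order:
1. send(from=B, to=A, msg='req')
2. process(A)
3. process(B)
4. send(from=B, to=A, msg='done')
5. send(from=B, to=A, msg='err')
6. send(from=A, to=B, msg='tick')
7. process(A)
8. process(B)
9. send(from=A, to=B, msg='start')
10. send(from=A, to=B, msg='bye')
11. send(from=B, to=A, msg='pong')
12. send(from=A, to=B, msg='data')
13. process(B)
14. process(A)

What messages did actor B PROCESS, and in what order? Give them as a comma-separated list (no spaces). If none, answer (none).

After 1 (send(from=B, to=A, msg='req')): A:[req] B:[]
After 2 (process(A)): A:[] B:[]
After 3 (process(B)): A:[] B:[]
After 4 (send(from=B, to=A, msg='done')): A:[done] B:[]
After 5 (send(from=B, to=A, msg='err')): A:[done,err] B:[]
After 6 (send(from=A, to=B, msg='tick')): A:[done,err] B:[tick]
After 7 (process(A)): A:[err] B:[tick]
After 8 (process(B)): A:[err] B:[]
After 9 (send(from=A, to=B, msg='start')): A:[err] B:[start]
After 10 (send(from=A, to=B, msg='bye')): A:[err] B:[start,bye]
After 11 (send(from=B, to=A, msg='pong')): A:[err,pong] B:[start,bye]
After 12 (send(from=A, to=B, msg='data')): A:[err,pong] B:[start,bye,data]
After 13 (process(B)): A:[err,pong] B:[bye,data]
After 14 (process(A)): A:[pong] B:[bye,data]

Answer: tick,start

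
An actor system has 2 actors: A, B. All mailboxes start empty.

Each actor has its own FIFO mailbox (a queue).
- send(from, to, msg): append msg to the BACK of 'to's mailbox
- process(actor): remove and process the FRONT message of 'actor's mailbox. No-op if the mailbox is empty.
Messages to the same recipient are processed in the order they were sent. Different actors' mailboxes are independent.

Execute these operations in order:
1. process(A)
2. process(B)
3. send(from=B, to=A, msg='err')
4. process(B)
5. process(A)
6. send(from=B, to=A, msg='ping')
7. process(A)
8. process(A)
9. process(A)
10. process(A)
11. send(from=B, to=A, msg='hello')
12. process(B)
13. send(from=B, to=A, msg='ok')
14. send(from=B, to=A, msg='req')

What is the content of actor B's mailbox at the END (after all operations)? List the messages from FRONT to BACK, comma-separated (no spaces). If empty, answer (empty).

After 1 (process(A)): A:[] B:[]
After 2 (process(B)): A:[] B:[]
After 3 (send(from=B, to=A, msg='err')): A:[err] B:[]
After 4 (process(B)): A:[err] B:[]
After 5 (process(A)): A:[] B:[]
After 6 (send(from=B, to=A, msg='ping')): A:[ping] B:[]
After 7 (process(A)): A:[] B:[]
After 8 (process(A)): A:[] B:[]
After 9 (process(A)): A:[] B:[]
After 10 (process(A)): A:[] B:[]
After 11 (send(from=B, to=A, msg='hello')): A:[hello] B:[]
After 12 (process(B)): A:[hello] B:[]
After 13 (send(from=B, to=A, msg='ok')): A:[hello,ok] B:[]
After 14 (send(from=B, to=A, msg='req')): A:[hello,ok,req] B:[]

Answer: (empty)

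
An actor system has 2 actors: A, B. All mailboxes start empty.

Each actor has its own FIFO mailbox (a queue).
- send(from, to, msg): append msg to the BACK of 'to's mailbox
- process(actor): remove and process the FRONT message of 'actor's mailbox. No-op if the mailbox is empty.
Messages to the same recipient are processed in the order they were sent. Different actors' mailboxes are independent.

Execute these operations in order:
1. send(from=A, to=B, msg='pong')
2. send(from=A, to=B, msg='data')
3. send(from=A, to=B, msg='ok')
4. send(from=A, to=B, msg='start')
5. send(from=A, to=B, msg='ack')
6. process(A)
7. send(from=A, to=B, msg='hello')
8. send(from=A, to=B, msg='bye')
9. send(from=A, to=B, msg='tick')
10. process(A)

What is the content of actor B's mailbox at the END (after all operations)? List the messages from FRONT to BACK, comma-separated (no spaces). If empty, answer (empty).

After 1 (send(from=A, to=B, msg='pong')): A:[] B:[pong]
After 2 (send(from=A, to=B, msg='data')): A:[] B:[pong,data]
After 3 (send(from=A, to=B, msg='ok')): A:[] B:[pong,data,ok]
After 4 (send(from=A, to=B, msg='start')): A:[] B:[pong,data,ok,start]
After 5 (send(from=A, to=B, msg='ack')): A:[] B:[pong,data,ok,start,ack]
After 6 (process(A)): A:[] B:[pong,data,ok,start,ack]
After 7 (send(from=A, to=B, msg='hello')): A:[] B:[pong,data,ok,start,ack,hello]
After 8 (send(from=A, to=B, msg='bye')): A:[] B:[pong,data,ok,start,ack,hello,bye]
After 9 (send(from=A, to=B, msg='tick')): A:[] B:[pong,data,ok,start,ack,hello,bye,tick]
After 10 (process(A)): A:[] B:[pong,data,ok,start,ack,hello,bye,tick]

Answer: pong,data,ok,start,ack,hello,bye,tick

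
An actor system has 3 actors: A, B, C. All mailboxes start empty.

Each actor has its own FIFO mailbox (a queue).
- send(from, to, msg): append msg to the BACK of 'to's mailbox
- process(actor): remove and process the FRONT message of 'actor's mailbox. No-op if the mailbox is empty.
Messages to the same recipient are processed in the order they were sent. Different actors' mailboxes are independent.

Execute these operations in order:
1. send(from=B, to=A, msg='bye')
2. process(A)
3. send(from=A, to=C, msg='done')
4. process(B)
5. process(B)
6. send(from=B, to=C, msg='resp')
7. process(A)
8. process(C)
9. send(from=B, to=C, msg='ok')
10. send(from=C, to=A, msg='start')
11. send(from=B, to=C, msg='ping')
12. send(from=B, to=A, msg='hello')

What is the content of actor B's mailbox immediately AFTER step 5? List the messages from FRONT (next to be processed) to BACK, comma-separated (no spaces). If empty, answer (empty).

After 1 (send(from=B, to=A, msg='bye')): A:[bye] B:[] C:[]
After 2 (process(A)): A:[] B:[] C:[]
After 3 (send(from=A, to=C, msg='done')): A:[] B:[] C:[done]
After 4 (process(B)): A:[] B:[] C:[done]
After 5 (process(B)): A:[] B:[] C:[done]

(empty)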